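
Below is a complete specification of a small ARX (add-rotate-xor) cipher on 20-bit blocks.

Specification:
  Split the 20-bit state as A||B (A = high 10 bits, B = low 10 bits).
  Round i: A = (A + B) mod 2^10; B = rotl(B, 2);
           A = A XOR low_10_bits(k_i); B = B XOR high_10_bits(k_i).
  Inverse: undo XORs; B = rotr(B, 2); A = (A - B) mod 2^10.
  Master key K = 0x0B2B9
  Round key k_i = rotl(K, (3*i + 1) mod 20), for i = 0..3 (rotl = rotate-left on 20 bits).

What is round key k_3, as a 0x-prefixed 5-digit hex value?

0xAE42C

K = 0x0B2B9
k_0 = rotl(K, (3*0+1) mod 20) = rotl(K, 1) = 0x16572
k_1 = rotl(K, (3*1+1) mod 20) = rotl(K, 4) = 0xB2B90
k_2 = rotl(K, (3*2+1) mod 20) = rotl(K, 7) = 0x95C85
k_3 = rotl(K, (3*3+1) mod 20) = rotl(K, 10) = 0xAE42C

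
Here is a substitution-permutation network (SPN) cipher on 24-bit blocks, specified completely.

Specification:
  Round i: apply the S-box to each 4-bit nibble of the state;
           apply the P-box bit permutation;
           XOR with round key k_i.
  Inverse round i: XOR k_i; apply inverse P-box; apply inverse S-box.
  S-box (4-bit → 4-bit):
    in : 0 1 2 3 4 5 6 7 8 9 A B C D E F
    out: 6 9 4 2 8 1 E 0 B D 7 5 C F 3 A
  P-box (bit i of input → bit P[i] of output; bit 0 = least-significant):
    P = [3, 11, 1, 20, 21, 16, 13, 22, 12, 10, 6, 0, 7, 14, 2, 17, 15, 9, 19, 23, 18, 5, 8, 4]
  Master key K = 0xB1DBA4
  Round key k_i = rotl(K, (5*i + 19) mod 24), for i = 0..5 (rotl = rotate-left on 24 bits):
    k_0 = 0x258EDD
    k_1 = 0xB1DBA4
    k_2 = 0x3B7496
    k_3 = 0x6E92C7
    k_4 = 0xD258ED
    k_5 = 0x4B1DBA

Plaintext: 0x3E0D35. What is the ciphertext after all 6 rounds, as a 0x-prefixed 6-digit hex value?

s_0 = plaintext = 0x3E0D35
s_1 = Round(s_0, k_0) = 0x2458B0
s_2 = Round(s_1, k_1) = 0x11E627
s_3 = Round(s_2, k_2) = 0xBF9047
s_4 = Round(s_3, k_3) = 0xA89503
s_5 = Round(s_4, k_4) = 0x55E349
s_6 = Round(s_5, k_5) = 0x1FD930

0x1FD930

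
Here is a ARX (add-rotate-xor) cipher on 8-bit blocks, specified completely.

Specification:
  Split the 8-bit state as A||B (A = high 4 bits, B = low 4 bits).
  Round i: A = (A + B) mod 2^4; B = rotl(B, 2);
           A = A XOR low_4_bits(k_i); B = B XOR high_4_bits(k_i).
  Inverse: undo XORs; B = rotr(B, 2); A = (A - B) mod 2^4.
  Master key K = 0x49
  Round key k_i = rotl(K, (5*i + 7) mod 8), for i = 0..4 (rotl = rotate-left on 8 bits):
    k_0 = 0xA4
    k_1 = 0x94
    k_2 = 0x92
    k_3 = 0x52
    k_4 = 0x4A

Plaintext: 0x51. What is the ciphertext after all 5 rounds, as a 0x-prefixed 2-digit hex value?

s_0 = plaintext = 0x51
s_1 = Round(s_0, k_0) = 0x2E
s_2 = Round(s_1, k_1) = 0x42
s_3 = Round(s_2, k_2) = 0x41
s_4 = Round(s_3, k_3) = 0x71
s_5 = Round(s_4, k_4) = 0x20

0x20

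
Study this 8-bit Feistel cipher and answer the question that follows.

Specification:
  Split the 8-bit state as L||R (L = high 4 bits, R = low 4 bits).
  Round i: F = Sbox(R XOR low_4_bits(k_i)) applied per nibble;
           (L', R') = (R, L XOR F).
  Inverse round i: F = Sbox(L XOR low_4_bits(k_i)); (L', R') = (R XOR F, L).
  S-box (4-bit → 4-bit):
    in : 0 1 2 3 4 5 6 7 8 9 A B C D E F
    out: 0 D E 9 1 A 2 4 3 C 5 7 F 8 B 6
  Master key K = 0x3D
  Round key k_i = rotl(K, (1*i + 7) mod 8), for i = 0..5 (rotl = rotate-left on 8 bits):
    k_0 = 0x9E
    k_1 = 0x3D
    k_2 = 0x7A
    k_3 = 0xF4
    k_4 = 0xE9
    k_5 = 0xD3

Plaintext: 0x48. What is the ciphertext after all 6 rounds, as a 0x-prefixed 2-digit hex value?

s_0 = plaintext = 0x48
s_1 = Round(s_0, k_0) = 0x86
s_2 = Round(s_1, k_1) = 0x6F
s_3 = Round(s_2, k_2) = 0xFC
s_4 = Round(s_3, k_3) = 0xCC
s_5 = Round(s_4, k_4) = 0xC6
s_6 = Round(s_5, k_5) = 0x66

0x66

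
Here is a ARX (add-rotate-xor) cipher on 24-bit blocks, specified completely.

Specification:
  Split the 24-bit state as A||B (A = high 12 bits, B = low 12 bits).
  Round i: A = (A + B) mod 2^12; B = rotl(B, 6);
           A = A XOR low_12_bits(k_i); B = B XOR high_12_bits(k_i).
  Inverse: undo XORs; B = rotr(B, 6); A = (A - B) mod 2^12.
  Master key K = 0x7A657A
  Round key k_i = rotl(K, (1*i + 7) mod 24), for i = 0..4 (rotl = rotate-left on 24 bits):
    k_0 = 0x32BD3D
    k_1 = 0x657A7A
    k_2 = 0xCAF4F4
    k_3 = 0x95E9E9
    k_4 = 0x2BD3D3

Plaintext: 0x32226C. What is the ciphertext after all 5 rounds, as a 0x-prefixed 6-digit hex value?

0x07944C

s_0 = plaintext = 0x32226C
s_1 = Round(s_0, k_0) = 0x8B3822
s_2 = Round(s_1, k_1) = 0xAAFEF7
s_3 = Round(s_2, k_2) = 0xD52154
s_4 = Round(s_3, k_3) = 0x74FC5B
s_5 = Round(s_4, k_4) = 0x07944C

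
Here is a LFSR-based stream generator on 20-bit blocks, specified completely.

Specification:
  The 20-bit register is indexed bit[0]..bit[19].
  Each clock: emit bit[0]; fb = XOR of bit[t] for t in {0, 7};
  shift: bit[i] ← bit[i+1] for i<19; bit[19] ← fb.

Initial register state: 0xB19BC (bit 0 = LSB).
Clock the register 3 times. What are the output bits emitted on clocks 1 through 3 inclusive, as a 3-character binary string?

001

reg_0 = 0xB19BC
clock 1: out=0, reg = 0xD8CDE
clock 2: out=0, reg = 0xEC66F
clock 3: out=1, reg = 0xF6337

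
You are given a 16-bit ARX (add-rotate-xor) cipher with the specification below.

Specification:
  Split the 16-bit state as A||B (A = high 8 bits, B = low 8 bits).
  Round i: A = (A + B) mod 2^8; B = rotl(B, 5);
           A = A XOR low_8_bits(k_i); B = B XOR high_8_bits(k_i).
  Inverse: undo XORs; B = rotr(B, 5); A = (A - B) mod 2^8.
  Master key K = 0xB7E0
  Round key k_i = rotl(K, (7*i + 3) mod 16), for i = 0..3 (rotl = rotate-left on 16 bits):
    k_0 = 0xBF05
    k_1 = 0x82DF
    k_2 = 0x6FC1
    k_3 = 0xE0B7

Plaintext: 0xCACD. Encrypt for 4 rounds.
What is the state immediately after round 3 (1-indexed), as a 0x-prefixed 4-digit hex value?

0x4827

s_0 = plaintext = 0xCACD
s_1 = Round(s_0, k_0) = 0x9206
s_2 = Round(s_1, k_1) = 0x4742
s_3 = Round(s_2, k_2) = 0x4827
s_4 = Round(s_3, k_3) = 0xD804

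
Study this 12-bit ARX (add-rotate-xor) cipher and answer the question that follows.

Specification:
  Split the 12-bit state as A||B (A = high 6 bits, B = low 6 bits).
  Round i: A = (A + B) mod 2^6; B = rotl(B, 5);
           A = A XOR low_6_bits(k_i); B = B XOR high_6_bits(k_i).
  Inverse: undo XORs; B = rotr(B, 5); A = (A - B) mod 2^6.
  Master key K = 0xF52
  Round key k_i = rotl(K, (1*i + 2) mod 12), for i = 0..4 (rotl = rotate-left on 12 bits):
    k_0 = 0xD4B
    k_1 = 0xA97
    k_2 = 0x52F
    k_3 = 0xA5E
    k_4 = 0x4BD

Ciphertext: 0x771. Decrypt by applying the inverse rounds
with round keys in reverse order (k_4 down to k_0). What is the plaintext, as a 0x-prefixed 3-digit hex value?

s_0 = ciphertext = 0x771
s_1 = InvRound(s_0, k_4) = 0x647
s_2 = InvRound(s_1, k_3) = 0xA9D
s_3 = InvRound(s_2, k_2) = 0xCD2
s_4 = InvRound(s_3, k_1) = 0xCF1
s_5 = InvRound(s_4, k_0) = 0xC08

0xC08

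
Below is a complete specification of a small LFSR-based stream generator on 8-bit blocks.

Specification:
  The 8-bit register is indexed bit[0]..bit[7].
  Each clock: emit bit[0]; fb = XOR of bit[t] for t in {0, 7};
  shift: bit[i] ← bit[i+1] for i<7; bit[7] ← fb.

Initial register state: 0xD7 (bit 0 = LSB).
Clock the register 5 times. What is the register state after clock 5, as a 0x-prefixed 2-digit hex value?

0x96

reg_0 = 0xD7
clock 1: out=1, reg = 0x6B
clock 2: out=1, reg = 0xB5
clock 3: out=1, reg = 0x5A
clock 4: out=0, reg = 0x2D
clock 5: out=1, reg = 0x96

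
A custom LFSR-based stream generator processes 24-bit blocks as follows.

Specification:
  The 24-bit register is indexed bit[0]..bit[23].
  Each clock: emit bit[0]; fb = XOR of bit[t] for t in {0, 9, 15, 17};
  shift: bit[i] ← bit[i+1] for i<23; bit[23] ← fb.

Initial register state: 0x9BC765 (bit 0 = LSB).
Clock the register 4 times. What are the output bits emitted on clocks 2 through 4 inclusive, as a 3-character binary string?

010

reg_0 = 0x9BC765
clock 1: out=1, reg = 0x4DE3B2
clock 2: out=0, reg = 0x26F1D9
clock 3: out=1, reg = 0x9378EC
clock 4: out=0, reg = 0xC9BC76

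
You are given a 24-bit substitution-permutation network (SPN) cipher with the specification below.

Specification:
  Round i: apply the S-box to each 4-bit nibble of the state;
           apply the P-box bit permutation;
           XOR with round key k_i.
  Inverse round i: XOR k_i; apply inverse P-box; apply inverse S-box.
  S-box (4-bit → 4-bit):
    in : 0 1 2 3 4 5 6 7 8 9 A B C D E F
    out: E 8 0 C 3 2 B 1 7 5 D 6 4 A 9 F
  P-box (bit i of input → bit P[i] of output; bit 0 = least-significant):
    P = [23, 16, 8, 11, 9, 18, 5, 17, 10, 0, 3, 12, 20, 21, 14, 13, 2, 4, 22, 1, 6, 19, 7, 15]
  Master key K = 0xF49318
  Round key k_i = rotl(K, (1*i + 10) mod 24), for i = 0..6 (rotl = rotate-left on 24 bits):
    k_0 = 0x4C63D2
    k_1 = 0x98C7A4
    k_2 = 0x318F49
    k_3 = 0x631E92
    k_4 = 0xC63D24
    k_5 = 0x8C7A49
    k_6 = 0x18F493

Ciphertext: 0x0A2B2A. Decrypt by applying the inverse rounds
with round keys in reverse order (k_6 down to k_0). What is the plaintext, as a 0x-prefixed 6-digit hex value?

0xAED93B

s_0 = ciphertext = 0x0A2B2A
s_1 = InvRound(s_0, k_6) = 0x359FA3
s_2 = InvRound(s_1, k_5) = 0xF1F9C8
s_3 = InvRound(s_2, k_4) = 0xA78905
s_4 = InvRound(s_3, k_3) = 0x3F2649
s_5 = InvRound(s_4, k_2) = 0xD212D3
s_6 = InvRound(s_5, k_1) = 0x6FC63C
s_7 = InvRound(s_6, k_0) = 0xAED93B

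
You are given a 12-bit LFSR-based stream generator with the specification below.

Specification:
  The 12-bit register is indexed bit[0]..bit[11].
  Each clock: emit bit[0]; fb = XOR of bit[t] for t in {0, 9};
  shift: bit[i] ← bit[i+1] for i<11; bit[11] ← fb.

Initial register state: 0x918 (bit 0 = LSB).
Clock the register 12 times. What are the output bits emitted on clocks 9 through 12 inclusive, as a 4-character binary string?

reg_0 = 0x918
clock 1: out=0, reg = 0x48C
clock 2: out=0, reg = 0x246
clock 3: out=0, reg = 0x923
clock 4: out=1, reg = 0xC91
clock 5: out=1, reg = 0xE48
clock 6: out=0, reg = 0xF24
clock 7: out=0, reg = 0xF92
clock 8: out=0, reg = 0xFC9
clock 9: out=1, reg = 0x7E4
clock 10: out=0, reg = 0xBF2
clock 11: out=0, reg = 0xDF9
clock 12: out=1, reg = 0xEFC

1001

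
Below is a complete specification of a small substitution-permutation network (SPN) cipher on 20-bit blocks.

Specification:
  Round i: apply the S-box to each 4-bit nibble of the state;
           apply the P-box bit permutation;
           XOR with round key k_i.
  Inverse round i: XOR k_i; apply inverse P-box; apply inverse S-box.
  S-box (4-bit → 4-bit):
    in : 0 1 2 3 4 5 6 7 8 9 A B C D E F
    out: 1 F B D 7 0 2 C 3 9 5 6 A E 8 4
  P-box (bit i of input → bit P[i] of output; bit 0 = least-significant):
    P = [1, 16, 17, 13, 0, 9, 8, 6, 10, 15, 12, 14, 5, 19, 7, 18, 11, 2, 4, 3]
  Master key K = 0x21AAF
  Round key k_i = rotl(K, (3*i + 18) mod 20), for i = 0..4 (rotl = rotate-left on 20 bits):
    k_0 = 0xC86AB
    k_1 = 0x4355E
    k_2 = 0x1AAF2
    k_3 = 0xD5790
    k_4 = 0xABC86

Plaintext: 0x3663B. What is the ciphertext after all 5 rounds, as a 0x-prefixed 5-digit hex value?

s_0 = plaintext = 0x3663B
s_1 = Round(s_0, k_0) = 0x70FF2
s_2 = Round(s_1, k_1) = 0x50464
s_3 = Round(s_2, k_2) = 0x23CD0
s_4 = Round(s_3, k_3) = 0x99C7E
s_5 = Round(s_4, k_4) = 0xE55EE

0xE55EE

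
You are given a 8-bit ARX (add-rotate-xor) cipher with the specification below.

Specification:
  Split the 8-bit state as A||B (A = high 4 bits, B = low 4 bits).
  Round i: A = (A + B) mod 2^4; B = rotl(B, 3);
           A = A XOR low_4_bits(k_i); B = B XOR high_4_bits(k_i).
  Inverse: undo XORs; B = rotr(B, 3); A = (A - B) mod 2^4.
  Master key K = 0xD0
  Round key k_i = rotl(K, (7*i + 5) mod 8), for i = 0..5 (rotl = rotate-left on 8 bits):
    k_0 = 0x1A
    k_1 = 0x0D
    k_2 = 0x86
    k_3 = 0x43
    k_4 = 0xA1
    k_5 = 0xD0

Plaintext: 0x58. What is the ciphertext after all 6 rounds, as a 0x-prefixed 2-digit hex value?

s_0 = plaintext = 0x58
s_1 = Round(s_0, k_0) = 0x75
s_2 = Round(s_1, k_1) = 0x1A
s_3 = Round(s_2, k_2) = 0xDD
s_4 = Round(s_3, k_3) = 0x9A
s_5 = Round(s_4, k_4) = 0x2F
s_6 = Round(s_5, k_5) = 0x12

0x12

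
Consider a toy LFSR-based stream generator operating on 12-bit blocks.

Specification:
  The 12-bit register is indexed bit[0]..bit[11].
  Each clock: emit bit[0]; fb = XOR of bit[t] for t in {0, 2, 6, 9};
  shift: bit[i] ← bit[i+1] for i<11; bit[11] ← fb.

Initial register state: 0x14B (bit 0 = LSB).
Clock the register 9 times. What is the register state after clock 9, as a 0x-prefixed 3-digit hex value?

0xFE0

reg_0 = 0x14B
clock 1: out=1, reg = 0x0A5
clock 2: out=1, reg = 0x052
clock 3: out=0, reg = 0x829
clock 4: out=1, reg = 0xC14
clock 5: out=0, reg = 0xE0A
clock 6: out=0, reg = 0xF05
clock 7: out=1, reg = 0xF82
clock 8: out=0, reg = 0xFC1
clock 9: out=1, reg = 0xFE0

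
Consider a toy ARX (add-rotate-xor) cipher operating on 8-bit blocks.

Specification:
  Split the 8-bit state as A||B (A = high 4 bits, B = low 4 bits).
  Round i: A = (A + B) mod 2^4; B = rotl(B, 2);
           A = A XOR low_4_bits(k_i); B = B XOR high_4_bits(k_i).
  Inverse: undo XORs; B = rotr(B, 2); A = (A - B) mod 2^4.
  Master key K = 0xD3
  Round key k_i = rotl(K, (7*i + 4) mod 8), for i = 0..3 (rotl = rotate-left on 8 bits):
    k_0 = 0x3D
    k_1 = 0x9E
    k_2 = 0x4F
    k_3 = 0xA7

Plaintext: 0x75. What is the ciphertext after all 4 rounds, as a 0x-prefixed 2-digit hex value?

s_0 = plaintext = 0x75
s_1 = Round(s_0, k_0) = 0x16
s_2 = Round(s_1, k_1) = 0x90
s_3 = Round(s_2, k_2) = 0x64
s_4 = Round(s_3, k_3) = 0xDB

0xDB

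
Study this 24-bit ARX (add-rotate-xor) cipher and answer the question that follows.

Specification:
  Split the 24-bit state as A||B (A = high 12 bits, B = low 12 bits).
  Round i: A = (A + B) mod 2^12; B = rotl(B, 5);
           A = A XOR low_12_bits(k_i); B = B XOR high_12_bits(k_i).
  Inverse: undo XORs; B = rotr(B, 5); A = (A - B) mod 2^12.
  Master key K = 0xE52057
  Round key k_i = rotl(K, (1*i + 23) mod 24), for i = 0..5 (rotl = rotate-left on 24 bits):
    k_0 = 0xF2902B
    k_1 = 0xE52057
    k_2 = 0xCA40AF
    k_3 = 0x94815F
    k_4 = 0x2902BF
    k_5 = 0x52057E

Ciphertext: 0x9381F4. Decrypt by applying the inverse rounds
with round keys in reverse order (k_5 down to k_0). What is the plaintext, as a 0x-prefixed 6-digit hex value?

s_0 = ciphertext = 0x9381F4
s_1 = InvRound(s_0, k_5) = 0x220A26
s_2 = InvRound(s_1, k_4) = 0x55AB45
s_3 = InvRound(s_2, k_3) = 0xD75690
s_4 = InvRound(s_3, k_2) = 0x389A51
s_5 = InvRound(s_4, k_1) = 0x23E1A0
s_6 = InvRound(s_5, k_0) = 0xD214F4

0xD214F4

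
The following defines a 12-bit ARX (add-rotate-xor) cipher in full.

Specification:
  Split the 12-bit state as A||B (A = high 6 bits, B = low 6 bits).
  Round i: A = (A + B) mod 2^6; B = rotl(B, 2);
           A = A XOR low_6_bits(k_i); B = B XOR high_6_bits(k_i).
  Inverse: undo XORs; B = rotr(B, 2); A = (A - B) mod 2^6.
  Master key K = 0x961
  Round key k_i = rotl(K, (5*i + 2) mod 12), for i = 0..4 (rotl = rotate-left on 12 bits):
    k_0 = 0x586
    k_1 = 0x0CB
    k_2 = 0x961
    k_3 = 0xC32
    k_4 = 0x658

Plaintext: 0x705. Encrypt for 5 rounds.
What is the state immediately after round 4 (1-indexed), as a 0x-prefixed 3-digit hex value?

0x9D4

s_0 = plaintext = 0x705
s_1 = Round(s_0, k_0) = 0x9C2
s_2 = Round(s_1, k_1) = 0x88B
s_3 = Round(s_2, k_2) = 0x309
s_4 = Round(s_3, k_3) = 0x9D4
s_5 = Round(s_4, k_4) = 0x8C8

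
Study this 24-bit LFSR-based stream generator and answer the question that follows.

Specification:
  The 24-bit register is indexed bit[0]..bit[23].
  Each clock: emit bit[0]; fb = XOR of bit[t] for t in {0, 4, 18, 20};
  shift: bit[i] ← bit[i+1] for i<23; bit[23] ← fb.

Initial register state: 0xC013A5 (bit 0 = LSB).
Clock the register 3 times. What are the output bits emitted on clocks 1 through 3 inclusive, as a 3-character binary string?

reg_0 = 0xC013A5
clock 1: out=1, reg = 0xE009D2
clock 2: out=0, reg = 0xF004E9
clock 3: out=1, reg = 0x780274

101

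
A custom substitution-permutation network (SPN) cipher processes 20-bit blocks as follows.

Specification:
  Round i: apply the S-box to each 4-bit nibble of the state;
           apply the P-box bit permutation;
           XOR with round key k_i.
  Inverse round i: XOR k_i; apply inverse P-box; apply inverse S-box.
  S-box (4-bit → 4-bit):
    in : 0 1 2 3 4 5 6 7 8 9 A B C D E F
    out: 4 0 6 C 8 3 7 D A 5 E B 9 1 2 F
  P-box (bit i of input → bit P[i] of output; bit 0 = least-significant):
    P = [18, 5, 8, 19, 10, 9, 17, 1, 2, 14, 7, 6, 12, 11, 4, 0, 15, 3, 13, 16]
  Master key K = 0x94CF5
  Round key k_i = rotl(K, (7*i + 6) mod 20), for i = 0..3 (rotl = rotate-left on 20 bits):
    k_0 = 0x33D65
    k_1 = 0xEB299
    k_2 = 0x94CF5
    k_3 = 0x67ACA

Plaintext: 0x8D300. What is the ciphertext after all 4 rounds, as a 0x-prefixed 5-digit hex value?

s_0 = plaintext = 0x8D300
s_1 = Round(s_0, k_0) = 0x02CAD
s_2 = Round(s_1, k_1) = 0x898CF
s_3 = Round(s_2, k_2) = 0x4198F
s_4 = Round(s_3, k_3) = 0xB796C

0xB796C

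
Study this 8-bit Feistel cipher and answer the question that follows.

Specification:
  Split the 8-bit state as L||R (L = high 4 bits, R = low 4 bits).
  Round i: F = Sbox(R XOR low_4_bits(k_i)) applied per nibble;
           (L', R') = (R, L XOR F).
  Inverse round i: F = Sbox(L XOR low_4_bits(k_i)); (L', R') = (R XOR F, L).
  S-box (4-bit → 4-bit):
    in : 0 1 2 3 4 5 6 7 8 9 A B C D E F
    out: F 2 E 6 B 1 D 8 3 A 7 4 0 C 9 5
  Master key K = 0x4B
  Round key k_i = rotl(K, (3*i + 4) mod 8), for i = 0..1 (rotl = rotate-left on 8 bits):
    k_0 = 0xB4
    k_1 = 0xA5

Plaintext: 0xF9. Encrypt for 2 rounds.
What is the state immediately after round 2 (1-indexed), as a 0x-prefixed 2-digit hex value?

s_0 = plaintext = 0xF9
s_1 = Round(s_0, k_0) = 0x93
s_2 = Round(s_1, k_1) = 0x34

0x34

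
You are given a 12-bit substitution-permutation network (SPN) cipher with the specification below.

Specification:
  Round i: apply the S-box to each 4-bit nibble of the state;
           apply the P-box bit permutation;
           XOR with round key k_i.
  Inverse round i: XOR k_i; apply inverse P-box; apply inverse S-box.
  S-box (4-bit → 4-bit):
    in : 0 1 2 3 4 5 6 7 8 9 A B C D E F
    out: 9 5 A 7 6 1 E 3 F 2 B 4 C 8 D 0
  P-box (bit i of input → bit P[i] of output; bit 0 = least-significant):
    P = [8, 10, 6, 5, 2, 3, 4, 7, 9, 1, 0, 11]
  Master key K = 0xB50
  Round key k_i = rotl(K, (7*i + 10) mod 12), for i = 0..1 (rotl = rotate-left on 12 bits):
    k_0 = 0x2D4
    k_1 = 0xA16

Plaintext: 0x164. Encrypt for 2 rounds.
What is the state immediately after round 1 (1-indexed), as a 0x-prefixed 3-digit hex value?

s_0 = plaintext = 0x164
s_1 = Round(s_0, k_0) = 0x40D
s_2 = Round(s_1, k_1) = 0xAB1

0x40D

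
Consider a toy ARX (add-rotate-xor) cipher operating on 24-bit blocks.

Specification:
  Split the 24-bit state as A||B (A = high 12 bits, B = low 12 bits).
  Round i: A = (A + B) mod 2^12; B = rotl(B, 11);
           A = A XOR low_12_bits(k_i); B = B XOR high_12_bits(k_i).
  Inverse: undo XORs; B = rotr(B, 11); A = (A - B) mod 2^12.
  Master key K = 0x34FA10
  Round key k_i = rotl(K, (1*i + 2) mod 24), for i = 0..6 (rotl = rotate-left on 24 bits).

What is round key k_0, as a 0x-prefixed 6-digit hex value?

K = 0x34FA10
k_0 = rotl(K, (1*0+2) mod 24) = rotl(K, 2) = 0xD3E840

0xD3E840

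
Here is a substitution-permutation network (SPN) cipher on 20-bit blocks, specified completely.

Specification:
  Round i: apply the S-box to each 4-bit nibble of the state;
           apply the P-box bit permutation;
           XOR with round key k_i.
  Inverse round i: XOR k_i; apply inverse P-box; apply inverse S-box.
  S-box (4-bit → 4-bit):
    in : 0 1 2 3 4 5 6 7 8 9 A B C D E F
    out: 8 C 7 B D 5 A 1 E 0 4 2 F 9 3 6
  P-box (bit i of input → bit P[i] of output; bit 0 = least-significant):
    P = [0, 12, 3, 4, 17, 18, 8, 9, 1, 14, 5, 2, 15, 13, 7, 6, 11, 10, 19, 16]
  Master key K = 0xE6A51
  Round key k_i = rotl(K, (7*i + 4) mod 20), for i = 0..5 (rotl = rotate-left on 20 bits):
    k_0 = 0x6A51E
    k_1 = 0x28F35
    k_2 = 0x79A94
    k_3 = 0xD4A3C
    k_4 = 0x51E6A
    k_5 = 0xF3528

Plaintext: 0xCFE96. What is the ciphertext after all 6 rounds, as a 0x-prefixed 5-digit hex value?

s_0 = plaintext = 0xCFE96
s_1 = Round(s_0, k_0) = 0xFD98C
s_2 = Round(s_1, k_1) = 0xE186C
s_3 = Round(s_2, k_2) = 0x3C469
s_4 = Round(s_3, k_3) = 0x8E4DA
s_5 = Round(s_4, k_4) = 0xEB844
s_6 = Round(s_5, k_5) = 0xD5A15

0xD5A15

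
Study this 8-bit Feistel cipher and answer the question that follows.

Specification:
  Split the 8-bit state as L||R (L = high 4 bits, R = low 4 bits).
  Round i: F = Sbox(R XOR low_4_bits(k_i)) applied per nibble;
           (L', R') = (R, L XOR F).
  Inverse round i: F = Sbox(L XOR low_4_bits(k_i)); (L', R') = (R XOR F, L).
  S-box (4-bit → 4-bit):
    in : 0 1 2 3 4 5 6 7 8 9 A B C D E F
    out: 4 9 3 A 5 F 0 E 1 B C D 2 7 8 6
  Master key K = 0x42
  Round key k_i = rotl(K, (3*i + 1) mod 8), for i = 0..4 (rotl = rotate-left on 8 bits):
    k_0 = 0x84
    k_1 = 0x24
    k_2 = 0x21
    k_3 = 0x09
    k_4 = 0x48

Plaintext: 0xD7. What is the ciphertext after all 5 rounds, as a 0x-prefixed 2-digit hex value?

0xFB

s_0 = plaintext = 0xD7
s_1 = Round(s_0, k_0) = 0x77
s_2 = Round(s_1, k_1) = 0x7D
s_3 = Round(s_2, k_2) = 0xD5
s_4 = Round(s_3, k_3) = 0x5F
s_5 = Round(s_4, k_4) = 0xFB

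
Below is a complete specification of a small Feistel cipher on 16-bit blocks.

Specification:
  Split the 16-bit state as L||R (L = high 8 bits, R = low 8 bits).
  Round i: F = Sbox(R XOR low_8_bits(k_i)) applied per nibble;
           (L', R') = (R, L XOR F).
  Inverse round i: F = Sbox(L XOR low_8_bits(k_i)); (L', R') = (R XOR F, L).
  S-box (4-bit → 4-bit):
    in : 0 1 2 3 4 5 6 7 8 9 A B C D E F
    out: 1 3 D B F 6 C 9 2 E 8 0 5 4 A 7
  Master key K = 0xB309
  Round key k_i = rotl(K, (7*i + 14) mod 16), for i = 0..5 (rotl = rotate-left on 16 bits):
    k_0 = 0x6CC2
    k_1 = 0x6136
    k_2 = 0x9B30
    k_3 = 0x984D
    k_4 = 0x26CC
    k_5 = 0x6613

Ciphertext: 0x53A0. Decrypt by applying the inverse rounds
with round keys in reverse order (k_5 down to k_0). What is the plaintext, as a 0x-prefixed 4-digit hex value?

0x2C2E

s_0 = ciphertext = 0x53A0
s_1 = InvRound(s_0, k_5) = 0x5153
s_2 = InvRound(s_1, k_4) = 0xB751
s_3 = InvRound(s_2, k_3) = 0x29B7
s_4 = InvRound(s_3, k_2) = 0x8929
s_5 = InvRound(s_4, k_1) = 0x2E89
s_6 = InvRound(s_5, k_0) = 0x2C2E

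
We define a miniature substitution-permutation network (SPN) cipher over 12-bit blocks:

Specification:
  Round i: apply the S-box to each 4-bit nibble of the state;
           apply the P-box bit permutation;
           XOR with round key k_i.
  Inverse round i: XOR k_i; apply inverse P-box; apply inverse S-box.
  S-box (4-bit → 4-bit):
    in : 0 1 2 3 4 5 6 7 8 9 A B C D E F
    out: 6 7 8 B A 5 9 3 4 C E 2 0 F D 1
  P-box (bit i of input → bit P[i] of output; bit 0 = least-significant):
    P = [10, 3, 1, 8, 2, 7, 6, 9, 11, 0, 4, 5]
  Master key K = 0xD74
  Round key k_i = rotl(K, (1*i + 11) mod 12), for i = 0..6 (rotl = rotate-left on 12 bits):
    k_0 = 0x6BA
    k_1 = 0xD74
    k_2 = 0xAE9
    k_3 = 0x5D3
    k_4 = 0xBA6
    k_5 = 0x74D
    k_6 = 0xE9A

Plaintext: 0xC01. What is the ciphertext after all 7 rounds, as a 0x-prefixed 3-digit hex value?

0xFAD

s_0 = plaintext = 0xC01
s_1 = Round(s_0, k_0) = 0x270
s_2 = Round(s_1, k_1) = 0xDDA
s_3 = Round(s_2, k_2) = 0x116
s_4 = Round(s_3, k_3) = 0x806
s_5 = Round(s_4, k_4) = 0xE76
s_6 = Round(s_5, k_5) = 0xAF9
s_7 = Round(s_6, k_6) = 0xFAD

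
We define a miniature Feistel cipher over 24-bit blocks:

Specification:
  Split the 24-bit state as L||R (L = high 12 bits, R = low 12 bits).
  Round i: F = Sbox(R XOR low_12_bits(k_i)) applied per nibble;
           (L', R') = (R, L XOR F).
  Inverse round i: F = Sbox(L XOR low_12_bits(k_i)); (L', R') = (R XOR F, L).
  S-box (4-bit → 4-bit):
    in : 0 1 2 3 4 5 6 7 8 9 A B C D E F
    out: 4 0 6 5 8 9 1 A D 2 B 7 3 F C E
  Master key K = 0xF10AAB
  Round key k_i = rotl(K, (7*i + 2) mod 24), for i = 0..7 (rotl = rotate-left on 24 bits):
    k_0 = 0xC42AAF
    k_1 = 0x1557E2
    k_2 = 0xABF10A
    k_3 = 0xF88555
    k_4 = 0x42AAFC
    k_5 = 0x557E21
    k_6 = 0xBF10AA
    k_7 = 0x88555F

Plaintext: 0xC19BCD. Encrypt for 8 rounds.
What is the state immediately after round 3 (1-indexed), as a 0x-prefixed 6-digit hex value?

0xC02342

s_0 = plaintext = 0xC19BCD
s_1 = Round(s_0, k_0) = 0xBCDC0F
s_2 = Round(s_1, k_1) = 0xC0FC02
s_3 = Round(s_2, k_2) = 0xC02342
s_4 = Round(s_3, k_3) = 0x342D08
s_5 = Round(s_4, k_4) = 0xD089AA
s_6 = Round(s_5, k_5) = 0x9AA7DF
s_7 = Round(s_6, k_6) = 0x7DF303
s_8 = Round(s_7, k_7) = 0x30364C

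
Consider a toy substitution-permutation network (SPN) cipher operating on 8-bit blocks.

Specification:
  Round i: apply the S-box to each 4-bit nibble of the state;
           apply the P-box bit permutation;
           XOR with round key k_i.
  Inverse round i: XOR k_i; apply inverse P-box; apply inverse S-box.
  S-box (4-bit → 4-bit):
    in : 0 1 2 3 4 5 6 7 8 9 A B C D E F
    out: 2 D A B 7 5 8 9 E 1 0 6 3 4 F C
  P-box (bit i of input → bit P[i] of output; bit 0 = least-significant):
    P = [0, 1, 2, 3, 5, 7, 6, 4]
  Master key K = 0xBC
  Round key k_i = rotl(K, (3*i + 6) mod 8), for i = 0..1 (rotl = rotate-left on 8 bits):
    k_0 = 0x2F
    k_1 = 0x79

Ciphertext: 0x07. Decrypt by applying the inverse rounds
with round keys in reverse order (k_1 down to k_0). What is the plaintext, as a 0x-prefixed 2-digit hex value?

0x74

s_0 = ciphertext = 0x07
s_1 = InvRound(s_0, k_1) = 0x18
s_2 = InvRound(s_1, k_0) = 0x74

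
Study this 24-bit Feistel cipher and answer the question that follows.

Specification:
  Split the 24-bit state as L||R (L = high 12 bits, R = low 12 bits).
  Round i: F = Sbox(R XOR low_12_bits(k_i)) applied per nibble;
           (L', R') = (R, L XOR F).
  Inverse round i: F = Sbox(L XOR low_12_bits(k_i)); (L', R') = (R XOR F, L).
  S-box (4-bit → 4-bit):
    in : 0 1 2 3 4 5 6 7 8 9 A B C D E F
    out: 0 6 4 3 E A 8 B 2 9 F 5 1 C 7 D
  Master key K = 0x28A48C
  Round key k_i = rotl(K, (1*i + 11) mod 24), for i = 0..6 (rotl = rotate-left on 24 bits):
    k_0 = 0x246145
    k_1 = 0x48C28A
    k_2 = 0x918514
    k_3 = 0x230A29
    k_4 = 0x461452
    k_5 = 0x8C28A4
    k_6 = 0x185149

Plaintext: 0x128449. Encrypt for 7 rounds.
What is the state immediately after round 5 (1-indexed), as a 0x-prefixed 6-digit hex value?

0xE616ED

s_0 = plaintext = 0x128449
s_1 = Round(s_0, k_0) = 0x449B29
s_2 = Round(s_1, k_1) = 0xB29DBA
s_3 = Round(s_2, k_2) = 0xDBA9DE
s_4 = Round(s_3, k_3) = 0x9DEE61
s_5 = Round(s_4, k_4) = 0xE616ED
s_6 = Round(s_5, k_5) = 0x6ED988
s_7 = Round(s_6, k_6) = 0x9884FB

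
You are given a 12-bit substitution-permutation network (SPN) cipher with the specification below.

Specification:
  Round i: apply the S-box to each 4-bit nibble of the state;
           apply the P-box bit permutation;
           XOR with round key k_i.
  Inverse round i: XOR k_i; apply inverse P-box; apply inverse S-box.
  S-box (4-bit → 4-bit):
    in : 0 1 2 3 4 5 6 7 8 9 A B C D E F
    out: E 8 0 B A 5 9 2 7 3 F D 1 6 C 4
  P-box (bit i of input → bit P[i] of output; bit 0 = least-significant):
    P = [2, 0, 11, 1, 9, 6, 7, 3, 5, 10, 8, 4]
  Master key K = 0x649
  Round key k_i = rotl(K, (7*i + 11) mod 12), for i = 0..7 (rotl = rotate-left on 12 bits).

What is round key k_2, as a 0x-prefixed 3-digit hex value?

K = 0x649
k_0 = rotl(K, (7*0+11) mod 12) = rotl(K, 11) = 0xB24
k_1 = rotl(K, (7*1+11) mod 12) = rotl(K, 6) = 0x259
k_2 = rotl(K, (7*2+11) mod 12) = rotl(K, 1) = 0xC92

0xC92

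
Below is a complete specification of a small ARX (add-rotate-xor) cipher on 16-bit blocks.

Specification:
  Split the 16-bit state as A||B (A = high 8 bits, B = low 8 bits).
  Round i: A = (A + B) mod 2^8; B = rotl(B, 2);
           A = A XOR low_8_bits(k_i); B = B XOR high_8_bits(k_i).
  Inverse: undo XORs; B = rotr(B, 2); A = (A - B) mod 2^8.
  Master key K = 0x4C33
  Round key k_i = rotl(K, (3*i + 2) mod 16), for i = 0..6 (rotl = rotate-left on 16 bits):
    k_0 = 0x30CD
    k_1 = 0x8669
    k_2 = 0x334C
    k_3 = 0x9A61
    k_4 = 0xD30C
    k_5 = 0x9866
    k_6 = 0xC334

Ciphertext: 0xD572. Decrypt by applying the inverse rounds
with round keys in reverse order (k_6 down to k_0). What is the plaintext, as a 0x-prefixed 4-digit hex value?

0x8989

s_0 = ciphertext = 0xD572
s_1 = InvRound(s_0, k_6) = 0x756C
s_2 = InvRound(s_1, k_5) = 0xD63D
s_3 = InvRound(s_2, k_4) = 0x1FBB
s_4 = InvRound(s_3, k_3) = 0x3648
s_5 = InvRound(s_4, k_2) = 0x9CDE
s_6 = InvRound(s_5, k_1) = 0xDF16
s_7 = InvRound(s_6, k_0) = 0x8989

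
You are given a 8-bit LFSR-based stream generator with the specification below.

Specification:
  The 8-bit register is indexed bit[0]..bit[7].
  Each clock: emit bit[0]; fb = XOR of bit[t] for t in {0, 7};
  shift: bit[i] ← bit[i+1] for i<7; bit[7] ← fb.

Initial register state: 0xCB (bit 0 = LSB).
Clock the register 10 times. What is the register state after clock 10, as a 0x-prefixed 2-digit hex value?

reg_0 = 0xCB
clock 1: out=1, reg = 0x65
clock 2: out=1, reg = 0xB2
clock 3: out=0, reg = 0xD9
clock 4: out=1, reg = 0x6C
clock 5: out=0, reg = 0x36
clock 6: out=0, reg = 0x1B
clock 7: out=1, reg = 0x8D
clock 8: out=1, reg = 0x46
clock 9: out=0, reg = 0x23
clock 10: out=1, reg = 0x91

0x91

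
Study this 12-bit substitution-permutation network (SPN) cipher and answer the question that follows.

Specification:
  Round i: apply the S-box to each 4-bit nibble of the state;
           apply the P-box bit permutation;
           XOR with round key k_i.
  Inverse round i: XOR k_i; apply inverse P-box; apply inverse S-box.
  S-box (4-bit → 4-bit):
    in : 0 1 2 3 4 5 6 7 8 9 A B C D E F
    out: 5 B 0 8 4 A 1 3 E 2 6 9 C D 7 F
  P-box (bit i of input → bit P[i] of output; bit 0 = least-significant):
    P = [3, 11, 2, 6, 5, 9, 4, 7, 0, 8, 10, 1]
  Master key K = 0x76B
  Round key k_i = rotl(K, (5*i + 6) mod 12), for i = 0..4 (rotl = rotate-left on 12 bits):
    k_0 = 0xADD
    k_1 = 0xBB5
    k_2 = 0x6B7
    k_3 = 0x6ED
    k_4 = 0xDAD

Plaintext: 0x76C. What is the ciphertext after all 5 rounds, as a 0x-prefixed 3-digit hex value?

0x8E1

s_0 = plaintext = 0x76C
s_1 = Round(s_0, k_0) = 0xBB8
s_2 = Round(s_1, k_1) = 0x352
s_3 = Round(s_2, k_2) = 0x435
s_4 = Round(s_3, k_3) = 0xA2D
s_5 = Round(s_4, k_4) = 0x8E1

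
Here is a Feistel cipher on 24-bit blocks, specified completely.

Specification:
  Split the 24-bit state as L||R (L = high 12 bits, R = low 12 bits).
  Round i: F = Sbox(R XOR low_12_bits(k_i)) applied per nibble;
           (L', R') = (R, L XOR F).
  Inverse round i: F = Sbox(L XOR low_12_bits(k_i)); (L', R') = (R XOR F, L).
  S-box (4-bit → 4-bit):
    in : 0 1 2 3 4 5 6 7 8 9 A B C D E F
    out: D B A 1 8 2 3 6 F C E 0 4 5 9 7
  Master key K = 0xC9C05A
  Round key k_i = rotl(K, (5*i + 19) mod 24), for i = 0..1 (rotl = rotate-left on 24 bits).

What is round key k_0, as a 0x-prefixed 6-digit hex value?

K = 0xC9C05A
k_0 = rotl(K, (5*0+19) mod 24) = rotl(K, 19) = 0xD64E02

0xD64E02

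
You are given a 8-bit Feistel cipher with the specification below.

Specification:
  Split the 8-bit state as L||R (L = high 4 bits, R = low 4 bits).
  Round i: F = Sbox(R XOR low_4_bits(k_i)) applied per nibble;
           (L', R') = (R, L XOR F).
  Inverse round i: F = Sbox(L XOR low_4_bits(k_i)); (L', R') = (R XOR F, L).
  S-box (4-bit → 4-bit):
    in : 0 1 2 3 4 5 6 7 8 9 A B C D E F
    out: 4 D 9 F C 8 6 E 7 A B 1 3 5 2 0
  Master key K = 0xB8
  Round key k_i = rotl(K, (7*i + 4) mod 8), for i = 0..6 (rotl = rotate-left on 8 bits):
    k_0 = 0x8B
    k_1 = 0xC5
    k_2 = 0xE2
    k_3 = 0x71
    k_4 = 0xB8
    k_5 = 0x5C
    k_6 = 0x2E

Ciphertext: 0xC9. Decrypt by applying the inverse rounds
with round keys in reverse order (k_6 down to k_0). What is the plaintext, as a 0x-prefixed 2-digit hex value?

0xDD

s_0 = ciphertext = 0xC9
s_1 = InvRound(s_0, k_6) = 0x0C
s_2 = InvRound(s_1, k_5) = 0xF0
s_3 = InvRound(s_2, k_4) = 0xEF
s_4 = InvRound(s_3, k_3) = 0xFE
s_5 = InvRound(s_4, k_2) = 0xBF
s_6 = InvRound(s_5, k_1) = 0xDB
s_7 = InvRound(s_6, k_0) = 0xDD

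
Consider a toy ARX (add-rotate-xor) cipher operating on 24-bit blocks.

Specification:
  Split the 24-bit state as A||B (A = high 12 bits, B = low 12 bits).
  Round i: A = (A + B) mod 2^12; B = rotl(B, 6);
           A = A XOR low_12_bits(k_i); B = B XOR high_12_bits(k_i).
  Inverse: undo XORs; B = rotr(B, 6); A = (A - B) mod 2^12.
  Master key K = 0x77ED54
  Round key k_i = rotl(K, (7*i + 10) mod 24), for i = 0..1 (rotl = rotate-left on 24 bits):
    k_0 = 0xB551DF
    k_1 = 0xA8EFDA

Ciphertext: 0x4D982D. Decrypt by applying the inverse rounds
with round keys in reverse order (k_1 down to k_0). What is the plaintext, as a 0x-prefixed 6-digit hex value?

s_0 = ciphertext = 0x4D982D
s_1 = InvRound(s_0, k_1) = 0x2398CA
s_2 = InvRound(s_1, k_0) = 0xC187CE

0xC187CE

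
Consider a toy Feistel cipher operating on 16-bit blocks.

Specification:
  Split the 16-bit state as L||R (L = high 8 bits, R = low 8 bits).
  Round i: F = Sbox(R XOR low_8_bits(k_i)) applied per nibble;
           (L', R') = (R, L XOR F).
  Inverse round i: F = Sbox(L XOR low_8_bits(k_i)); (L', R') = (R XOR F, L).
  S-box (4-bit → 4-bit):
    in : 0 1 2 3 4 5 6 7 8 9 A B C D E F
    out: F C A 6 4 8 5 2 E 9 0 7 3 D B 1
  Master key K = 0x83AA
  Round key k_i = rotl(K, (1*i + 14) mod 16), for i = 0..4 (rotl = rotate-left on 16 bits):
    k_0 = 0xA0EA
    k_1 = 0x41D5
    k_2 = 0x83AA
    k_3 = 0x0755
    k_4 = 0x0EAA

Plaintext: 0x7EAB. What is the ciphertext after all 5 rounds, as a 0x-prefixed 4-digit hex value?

0xD565

s_0 = plaintext = 0x7EAB
s_1 = Round(s_0, k_0) = 0xAB32
s_2 = Round(s_1, k_1) = 0x3219
s_3 = Round(s_2, k_2) = 0x1944
s_4 = Round(s_3, k_3) = 0x44D5
s_5 = Round(s_4, k_4) = 0xD565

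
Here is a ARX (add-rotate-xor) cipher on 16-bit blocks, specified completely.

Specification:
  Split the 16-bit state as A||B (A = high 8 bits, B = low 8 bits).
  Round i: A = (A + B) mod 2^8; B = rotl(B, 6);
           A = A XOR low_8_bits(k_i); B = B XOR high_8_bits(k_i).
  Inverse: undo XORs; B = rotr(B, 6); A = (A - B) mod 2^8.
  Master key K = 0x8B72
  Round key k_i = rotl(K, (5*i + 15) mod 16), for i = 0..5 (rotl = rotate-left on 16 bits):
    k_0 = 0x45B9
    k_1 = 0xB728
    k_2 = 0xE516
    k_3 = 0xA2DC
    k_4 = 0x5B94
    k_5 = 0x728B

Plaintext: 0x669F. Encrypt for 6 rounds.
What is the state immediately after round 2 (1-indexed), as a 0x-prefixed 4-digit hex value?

0x761F

s_0 = plaintext = 0x669F
s_1 = Round(s_0, k_0) = 0xBCA2
s_2 = Round(s_1, k_1) = 0x761F
s_3 = Round(s_2, k_2) = 0x8322
s_4 = Round(s_3, k_3) = 0x792A
s_5 = Round(s_4, k_4) = 0x37D1
s_6 = Round(s_5, k_5) = 0x8306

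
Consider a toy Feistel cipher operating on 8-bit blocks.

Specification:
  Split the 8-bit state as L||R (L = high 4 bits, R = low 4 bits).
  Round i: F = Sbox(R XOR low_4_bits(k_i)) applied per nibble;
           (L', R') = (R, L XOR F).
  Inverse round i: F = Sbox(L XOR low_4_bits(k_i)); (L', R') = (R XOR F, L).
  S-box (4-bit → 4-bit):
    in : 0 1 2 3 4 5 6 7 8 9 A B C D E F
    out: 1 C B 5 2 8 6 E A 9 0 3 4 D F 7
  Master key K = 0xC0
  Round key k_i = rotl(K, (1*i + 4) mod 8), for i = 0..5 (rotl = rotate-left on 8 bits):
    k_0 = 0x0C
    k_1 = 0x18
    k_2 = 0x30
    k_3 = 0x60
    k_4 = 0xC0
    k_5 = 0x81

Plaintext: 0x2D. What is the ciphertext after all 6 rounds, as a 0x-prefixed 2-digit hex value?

0xB6

s_0 = plaintext = 0x2D
s_1 = Round(s_0, k_0) = 0xDE
s_2 = Round(s_1, k_1) = 0xEB
s_3 = Round(s_2, k_2) = 0xBD
s_4 = Round(s_3, k_3) = 0xD6
s_5 = Round(s_4, k_4) = 0x6B
s_6 = Round(s_5, k_5) = 0xB6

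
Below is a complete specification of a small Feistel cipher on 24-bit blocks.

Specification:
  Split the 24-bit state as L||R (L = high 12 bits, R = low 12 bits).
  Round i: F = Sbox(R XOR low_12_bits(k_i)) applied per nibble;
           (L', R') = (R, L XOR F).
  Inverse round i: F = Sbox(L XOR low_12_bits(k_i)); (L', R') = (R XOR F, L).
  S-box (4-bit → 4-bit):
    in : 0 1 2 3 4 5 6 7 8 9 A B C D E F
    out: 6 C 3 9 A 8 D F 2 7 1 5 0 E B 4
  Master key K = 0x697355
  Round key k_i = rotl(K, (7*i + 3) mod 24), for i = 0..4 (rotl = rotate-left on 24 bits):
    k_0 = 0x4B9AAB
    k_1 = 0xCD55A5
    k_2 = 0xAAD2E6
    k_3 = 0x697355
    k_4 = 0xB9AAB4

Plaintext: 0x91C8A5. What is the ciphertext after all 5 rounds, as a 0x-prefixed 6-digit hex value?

s_0 = plaintext = 0x91C8A5
s_1 = Round(s_0, k_0) = 0x8A5A77
s_2 = Round(s_1, k_1) = 0xA77C46
s_3 = Round(s_2, k_2) = 0xC46161
s_4 = Round(s_3, k_3) = 0x161FDC
s_5 = Round(s_4, k_4) = 0xFDC9B3

0xFDC9B3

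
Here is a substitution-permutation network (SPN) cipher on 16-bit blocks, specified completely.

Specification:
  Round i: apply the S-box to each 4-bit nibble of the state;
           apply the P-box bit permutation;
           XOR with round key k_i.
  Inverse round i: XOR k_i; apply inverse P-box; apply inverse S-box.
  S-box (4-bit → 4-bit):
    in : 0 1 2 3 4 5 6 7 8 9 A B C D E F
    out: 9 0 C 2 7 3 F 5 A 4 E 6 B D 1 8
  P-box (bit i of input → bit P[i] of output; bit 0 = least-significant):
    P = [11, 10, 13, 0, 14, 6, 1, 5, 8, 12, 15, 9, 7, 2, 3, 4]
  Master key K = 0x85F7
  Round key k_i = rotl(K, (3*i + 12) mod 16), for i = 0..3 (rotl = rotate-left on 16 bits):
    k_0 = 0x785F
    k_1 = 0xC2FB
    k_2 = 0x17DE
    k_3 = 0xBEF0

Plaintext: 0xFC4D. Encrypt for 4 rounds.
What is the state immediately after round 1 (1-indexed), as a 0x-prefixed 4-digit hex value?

0x030C

s_0 = plaintext = 0xFC4D
s_1 = Round(s_0, k_0) = 0x030C
s_2 = Round(s_1, k_1) = 0x9E4A
s_3 = Round(s_2, k_2) = 0x7295
s_4 = Round(s_3, k_3) = 0x307A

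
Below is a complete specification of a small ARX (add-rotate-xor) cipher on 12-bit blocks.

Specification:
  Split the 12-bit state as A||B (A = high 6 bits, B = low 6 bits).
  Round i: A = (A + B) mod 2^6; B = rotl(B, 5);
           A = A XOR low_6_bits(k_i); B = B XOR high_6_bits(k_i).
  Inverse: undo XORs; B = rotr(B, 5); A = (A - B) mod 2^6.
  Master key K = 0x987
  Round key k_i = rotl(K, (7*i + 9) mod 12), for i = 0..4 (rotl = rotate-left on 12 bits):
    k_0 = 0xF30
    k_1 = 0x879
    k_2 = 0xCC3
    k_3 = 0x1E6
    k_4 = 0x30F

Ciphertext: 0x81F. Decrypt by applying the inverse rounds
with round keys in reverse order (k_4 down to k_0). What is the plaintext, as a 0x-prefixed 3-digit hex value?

0x3B9

s_0 = ciphertext = 0x81F
s_1 = InvRound(s_0, k_4) = 0x266
s_2 = InvRound(s_1, k_3) = 0xB03
s_3 = InvRound(s_2, k_2) = 0x3A1
s_4 = InvRound(s_3, k_1) = 0xDC0
s_5 = InvRound(s_4, k_0) = 0x3B9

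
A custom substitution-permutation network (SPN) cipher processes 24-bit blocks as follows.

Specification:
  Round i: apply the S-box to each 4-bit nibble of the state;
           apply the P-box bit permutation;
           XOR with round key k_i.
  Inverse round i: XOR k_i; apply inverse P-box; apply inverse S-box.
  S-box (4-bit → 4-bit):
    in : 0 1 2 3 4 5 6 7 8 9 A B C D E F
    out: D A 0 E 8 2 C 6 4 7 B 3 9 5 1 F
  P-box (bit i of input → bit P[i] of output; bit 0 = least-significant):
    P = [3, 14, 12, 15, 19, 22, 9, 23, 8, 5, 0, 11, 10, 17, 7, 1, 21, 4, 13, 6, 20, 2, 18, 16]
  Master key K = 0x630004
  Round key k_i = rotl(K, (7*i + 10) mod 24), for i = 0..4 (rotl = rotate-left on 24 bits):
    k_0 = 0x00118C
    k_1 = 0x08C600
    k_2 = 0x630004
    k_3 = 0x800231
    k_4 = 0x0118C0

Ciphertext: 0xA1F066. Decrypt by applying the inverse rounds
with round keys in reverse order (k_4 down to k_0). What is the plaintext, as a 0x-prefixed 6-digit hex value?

s_0 = ciphertext = 0xA1F066
s_1 = InvRound(s_0, k_4) = 0x5D6141
s_2 = InvRound(s_1, k_3) = 0x032BF5
s_3 = InvRound(s_2, k_2) = 0x2F8F72
s_4 = InvRound(s_3, k_1) = 0x6A1A25
s_5 = InvRound(s_4, k_0) = 0x2E7F9E

0x2E7F9E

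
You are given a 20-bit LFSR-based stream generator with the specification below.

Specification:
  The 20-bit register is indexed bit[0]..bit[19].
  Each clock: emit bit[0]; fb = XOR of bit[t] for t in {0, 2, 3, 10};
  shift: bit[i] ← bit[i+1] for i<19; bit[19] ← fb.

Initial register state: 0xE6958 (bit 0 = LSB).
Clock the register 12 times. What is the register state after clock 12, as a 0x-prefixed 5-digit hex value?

reg_0 = 0xE6958
clock 1: out=0, reg = 0xF34AC
clock 2: out=0, reg = 0xF9A56
clock 3: out=0, reg = 0xFCD2B
clock 4: out=1, reg = 0xFE695
clock 5: out=1, reg = 0xFF34A
clock 6: out=0, reg = 0xFF9A5
clock 7: out=1, reg = 0x7FCD2
clock 8: out=0, reg = 0xBFE69
clock 9: out=1, reg = 0xDFF34
clock 10: out=0, reg = 0x6FF9A
clock 11: out=0, reg = 0x37FCD
clock 12: out=1, reg = 0x1BFE6

0x1BFE6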